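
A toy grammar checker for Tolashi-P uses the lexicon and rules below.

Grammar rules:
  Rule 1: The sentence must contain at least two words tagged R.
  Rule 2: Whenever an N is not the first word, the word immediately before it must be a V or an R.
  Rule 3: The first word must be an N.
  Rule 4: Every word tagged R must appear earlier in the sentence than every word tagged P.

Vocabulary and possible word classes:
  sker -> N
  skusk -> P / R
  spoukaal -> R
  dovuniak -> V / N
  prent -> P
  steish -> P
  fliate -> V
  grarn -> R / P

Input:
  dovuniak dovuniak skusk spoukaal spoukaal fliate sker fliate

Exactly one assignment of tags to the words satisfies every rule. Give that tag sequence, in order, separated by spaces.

N V R R R V N V

Candidates per position — 1:dovuniak {V,N}; 2:dovuniak {V,N}; 3:skusk {P,R}; 4:spoukaal {R}; 5:spoukaal {R}; 6:fliate {V}; 7:sker {N}; 8:fliate {V}.
At position 1, choosing V makes rule 3 impossible to satisfy; hence N.
At position 2, choosing N makes rule 2 impossible to satisfy; hence V.
At position 3, choosing P makes rule 4 impossible to satisfy; hence R.
That leaves exactly one tagging: N V R R R V N V.
Checking: rule 1 ✓; rule 2 ✓; rule 3 ✓; rule 4 ✓.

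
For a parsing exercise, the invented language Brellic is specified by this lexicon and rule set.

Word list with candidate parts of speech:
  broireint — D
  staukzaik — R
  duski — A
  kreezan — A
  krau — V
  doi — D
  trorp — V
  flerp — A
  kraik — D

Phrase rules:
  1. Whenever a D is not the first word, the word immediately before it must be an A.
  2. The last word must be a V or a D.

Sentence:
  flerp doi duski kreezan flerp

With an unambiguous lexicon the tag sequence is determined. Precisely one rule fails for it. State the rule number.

Fixed tagging: A D A A A.
Rule check: R1 ok, R2 fails.
Only rule 2 fails.

2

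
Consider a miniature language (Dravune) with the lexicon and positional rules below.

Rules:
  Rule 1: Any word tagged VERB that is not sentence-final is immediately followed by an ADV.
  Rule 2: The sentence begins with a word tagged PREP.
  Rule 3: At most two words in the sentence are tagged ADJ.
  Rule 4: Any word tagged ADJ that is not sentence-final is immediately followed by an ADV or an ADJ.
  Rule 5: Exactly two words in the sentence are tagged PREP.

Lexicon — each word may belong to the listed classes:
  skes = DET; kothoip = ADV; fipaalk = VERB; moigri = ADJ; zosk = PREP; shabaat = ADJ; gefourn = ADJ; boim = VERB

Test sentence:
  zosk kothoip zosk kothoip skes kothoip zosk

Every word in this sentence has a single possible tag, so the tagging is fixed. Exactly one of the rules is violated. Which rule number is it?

Fixed tagging: PREP ADV PREP ADV DET ADV PREP.
Rule check: R1 holds, R2 holds, R3 holds, R4 holds, R5 violated.
Only rule 5 fails.

5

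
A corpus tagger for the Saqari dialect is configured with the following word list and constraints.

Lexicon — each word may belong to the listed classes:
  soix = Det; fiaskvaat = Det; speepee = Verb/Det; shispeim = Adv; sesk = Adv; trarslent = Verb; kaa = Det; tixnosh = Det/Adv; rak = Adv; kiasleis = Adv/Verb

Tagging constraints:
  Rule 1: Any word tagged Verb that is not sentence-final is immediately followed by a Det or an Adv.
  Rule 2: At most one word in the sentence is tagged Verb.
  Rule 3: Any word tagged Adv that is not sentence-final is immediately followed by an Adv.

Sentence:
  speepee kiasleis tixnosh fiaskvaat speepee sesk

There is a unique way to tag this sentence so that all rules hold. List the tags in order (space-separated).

Det Verb Det Det Det Adv

Candidates per position — 1:speepee {Verb,Det}; 2:kiasleis {Adv,Verb}; 3:tixnosh {Det,Adv}; 4:fiaskvaat {Det}; 5:speepee {Verb,Det}; 6:sesk {Adv}.
If word 2 were Adv, no tagging could satisfy rule 3; so word 2 is Verb.
If word 3 were Adv, no tagging could satisfy rule 3; so word 3 is Det.
If word 5 were Verb, no tagging could satisfy rule 2; so word 5 is Det.
If word 1 were Verb, no tagging could satisfy rule 1; so word 1 is Det.
That leaves exactly one tagging: Det Verb Det Det Det Adv.
Verifying each rule — rule 1 holds; rule 2 holds; rule 3 holds.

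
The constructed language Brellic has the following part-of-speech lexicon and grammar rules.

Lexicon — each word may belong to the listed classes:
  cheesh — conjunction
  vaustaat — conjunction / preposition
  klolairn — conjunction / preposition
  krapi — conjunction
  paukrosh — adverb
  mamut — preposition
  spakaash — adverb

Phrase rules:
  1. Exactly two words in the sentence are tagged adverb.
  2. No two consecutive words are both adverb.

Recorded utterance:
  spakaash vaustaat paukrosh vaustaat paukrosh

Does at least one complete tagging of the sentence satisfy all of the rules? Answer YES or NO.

Candidates per position — 1:spakaash {adverb}; 2:vaustaat {conjunction,preposition}; 3:paukrosh {adverb}; 4:vaustaat {conjunction,preposition}; 5:paukrosh {adverb}.
Rule 1 cannot be satisfied by any choice of tags from the lexicon.
So there is no consistent tagging.

NO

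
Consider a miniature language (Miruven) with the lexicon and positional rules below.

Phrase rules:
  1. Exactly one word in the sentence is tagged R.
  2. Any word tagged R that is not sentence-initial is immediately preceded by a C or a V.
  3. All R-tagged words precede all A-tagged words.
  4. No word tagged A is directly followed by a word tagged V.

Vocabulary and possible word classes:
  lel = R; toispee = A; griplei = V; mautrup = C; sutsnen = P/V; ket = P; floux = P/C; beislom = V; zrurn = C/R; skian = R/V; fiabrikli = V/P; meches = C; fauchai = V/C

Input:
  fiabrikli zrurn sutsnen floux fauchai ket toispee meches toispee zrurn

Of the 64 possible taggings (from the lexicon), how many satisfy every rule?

8

Candidates per position — 1:fiabrikli {V,P}; 2:zrurn {C,R}; 3:sutsnen {P,V}; 4:floux {P,C}; 5:fauchai {V,C}; 6:ket {P}; 7:toispee {A}; 8:meches {C}; 9:toispee {A}; 10:zrurn {C,R}.
There are 64 candidate sequences in total.
Checking each against the rules leaves 8 sequences.
Count = 8.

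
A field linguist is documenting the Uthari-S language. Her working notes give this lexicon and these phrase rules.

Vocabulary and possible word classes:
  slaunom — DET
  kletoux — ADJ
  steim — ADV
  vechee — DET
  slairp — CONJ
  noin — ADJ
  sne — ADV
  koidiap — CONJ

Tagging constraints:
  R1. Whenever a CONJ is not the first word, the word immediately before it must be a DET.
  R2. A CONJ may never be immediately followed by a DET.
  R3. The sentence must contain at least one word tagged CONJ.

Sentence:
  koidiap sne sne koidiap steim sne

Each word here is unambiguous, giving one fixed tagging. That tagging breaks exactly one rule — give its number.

1

Fixed tagging: CONJ ADV ADV CONJ ADV ADV.
Applying the rules: R1 fail, R2 pass, R3 pass.
Only rule 1 fails.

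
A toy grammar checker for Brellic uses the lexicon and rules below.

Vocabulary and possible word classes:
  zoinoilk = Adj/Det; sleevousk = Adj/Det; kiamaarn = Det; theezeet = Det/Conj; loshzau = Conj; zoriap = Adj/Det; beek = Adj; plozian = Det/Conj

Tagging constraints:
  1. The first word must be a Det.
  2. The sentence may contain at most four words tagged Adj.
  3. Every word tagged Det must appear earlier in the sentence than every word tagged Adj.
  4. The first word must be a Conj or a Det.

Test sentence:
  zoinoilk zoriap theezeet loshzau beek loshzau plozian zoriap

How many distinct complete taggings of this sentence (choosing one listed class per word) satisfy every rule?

Candidates per position — 1:zoinoilk {Adj,Det}; 2:zoriap {Adj,Det}; 3:theezeet {Det,Conj}; 4:loshzau {Conj}; 5:beek {Adj}; 6:loshzau {Conj}; 7:plozian {Det,Conj}; 8:zoriap {Adj,Det}.
There are 32 candidate sequences in total.
The sequences that satisfy every rule: Det Adj Conj Conj Adj Conj Conj Adj; Det Det Det Conj Adj Conj Conj Adj; Det Det Conj Conj Adj Conj Conj Adj.
Count = 3.

3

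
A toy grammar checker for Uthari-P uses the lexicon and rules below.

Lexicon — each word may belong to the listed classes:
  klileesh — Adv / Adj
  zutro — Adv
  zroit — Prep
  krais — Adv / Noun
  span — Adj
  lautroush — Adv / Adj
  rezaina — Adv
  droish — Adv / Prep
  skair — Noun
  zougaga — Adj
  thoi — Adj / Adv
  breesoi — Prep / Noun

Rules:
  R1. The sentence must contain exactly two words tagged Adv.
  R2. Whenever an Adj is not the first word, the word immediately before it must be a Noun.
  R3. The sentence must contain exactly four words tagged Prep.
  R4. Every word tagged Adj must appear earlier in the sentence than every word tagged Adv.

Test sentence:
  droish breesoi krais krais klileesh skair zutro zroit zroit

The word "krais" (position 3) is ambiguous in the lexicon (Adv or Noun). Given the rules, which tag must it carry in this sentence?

Candidates per position — 1:droish {Adv,Prep}; 2:breesoi {Prep,Noun}; 3:krais {Adv,Noun}; 4:krais {Adv,Noun}; 5:klileesh {Adv,Adj}; 6:skair {Noun}; 7:zutro {Adv}; 8:zroit {Prep}; 9:zroit {Prep}.
Word 1 cannot be Adv — rule 3 would then fail for every completion. It is Prep.
Word 2 cannot be Noun — rule 3 would then fail for every completion. It is Prep.
Position 3: the remaining choice is settled jointly with positions 4, 5 — only Noun at position 3 is part of a tagging that satisfies every rule.
The only consistent sequence is: Prep Prep Noun Noun Adv Noun Adv Prep Prep.
Check: rule 1 satisfied; rule 2 satisfied; rule 3 satisfied; rule 4 satisfied.

Noun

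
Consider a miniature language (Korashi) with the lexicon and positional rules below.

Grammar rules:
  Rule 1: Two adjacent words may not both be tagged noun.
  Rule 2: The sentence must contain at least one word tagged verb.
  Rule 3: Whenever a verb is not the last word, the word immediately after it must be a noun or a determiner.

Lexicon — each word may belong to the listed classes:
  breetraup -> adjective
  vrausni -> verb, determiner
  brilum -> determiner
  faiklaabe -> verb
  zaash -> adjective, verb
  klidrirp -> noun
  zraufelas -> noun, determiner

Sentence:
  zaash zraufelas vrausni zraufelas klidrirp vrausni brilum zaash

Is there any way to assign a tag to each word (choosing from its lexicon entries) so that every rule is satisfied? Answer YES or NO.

YES

Candidates per position — 1:zaash {adjective,verb}; 2:zraufelas {noun,determiner}; 3:vrausni {verb,determiner}; 4:zraufelas {noun,determiner}; 5:klidrirp {noun}; 6:vrausni {verb,determiner}; 7:brilum {determiner}; 8:zaash {adjective,verb}.
One satisfying assignment: adjective determiner verb determiner noun determiner determiner adjective.
Checking: rule 1 ok; rule 2 ok; rule 3 ok.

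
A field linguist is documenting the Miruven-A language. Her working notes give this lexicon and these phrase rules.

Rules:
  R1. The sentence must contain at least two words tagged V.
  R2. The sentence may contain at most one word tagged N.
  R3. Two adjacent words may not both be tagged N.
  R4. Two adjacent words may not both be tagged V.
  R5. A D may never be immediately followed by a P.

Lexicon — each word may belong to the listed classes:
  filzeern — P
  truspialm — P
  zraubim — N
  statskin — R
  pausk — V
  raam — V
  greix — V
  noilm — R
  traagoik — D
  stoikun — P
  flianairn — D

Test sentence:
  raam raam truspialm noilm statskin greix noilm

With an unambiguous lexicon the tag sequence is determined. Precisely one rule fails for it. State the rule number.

Fixed tagging: V V P R R V R.
Rule check: R1 ok, R2 ok, R3 ok, R4 fails, R5 ok.
Only rule 4 fails.

4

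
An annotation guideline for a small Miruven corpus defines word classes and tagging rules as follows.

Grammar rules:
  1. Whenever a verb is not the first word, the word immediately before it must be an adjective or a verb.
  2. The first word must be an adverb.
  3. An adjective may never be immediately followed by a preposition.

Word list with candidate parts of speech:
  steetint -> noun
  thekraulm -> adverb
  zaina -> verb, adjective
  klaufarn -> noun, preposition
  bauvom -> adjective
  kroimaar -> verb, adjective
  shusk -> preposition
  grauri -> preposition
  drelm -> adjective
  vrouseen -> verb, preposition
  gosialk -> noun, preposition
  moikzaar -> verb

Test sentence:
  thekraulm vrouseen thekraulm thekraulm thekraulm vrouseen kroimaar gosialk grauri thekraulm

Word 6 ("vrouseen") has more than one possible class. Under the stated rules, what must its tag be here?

Candidates per position — 1:thekraulm {adverb}; 2:vrouseen {verb,preposition}; 3:thekraulm {adverb}; 4:thekraulm {adverb}; 5:thekraulm {adverb}; 6:vrouseen {verb,preposition}; 7:kroimaar {verb,adjective}; 8:gosialk {noun,preposition}; 9:grauri {preposition}; 10:thekraulm {adverb}.
Position 2: tagging it verb would leave rule 1 unsatisfiable, so it must be preposition.
Position 6: tagging it verb would leave rule 1 unsatisfiable, so it must be preposition.
Position 7: tagging it verb would leave rule 1 unsatisfiable, so it must be adjective.
Position 8: tagging it preposition would leave rule 3 unsatisfiable, so it must be noun.
The only consistent sequence is: adverb preposition adverb adverb adverb preposition adjective noun preposition adverb.
Checking: rule 1 ok; rule 2 ok; rule 3 ok.

preposition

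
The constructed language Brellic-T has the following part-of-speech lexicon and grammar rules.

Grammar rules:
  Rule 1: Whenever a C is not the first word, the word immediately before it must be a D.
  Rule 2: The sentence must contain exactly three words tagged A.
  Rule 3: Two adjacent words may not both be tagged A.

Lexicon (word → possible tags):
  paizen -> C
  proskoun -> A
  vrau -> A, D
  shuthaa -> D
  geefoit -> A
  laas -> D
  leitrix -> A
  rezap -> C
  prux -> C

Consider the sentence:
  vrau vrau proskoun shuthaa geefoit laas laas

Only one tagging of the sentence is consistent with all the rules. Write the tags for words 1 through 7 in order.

Candidates per position — 1:vrau {A,D}; 2:vrau {A,D}; 3:proskoun {A}; 4:shuthaa {D}; 5:geefoit {A}; 6:laas {D}; 7:laas {D}.
If word 2 were A, no tagging could satisfy rule 3; so word 2 is D.
If word 1 were D, no tagging could satisfy rule 2; so word 1 is A.
That leaves exactly one tagging: A D A D A D D.
Check: rule 1 holds; rule 2 holds; rule 3 holds.

A D A D A D D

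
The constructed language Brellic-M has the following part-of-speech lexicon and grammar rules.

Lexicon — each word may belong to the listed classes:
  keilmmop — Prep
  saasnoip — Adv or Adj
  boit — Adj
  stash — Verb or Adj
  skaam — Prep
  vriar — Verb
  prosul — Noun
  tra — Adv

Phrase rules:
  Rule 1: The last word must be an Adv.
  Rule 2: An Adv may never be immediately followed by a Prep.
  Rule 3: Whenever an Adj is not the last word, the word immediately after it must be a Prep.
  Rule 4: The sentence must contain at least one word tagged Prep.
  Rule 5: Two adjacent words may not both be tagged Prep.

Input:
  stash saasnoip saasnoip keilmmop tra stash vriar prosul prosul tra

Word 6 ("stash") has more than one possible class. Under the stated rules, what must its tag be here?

Verb

Candidates per position — 1:stash {Verb,Adj}; 2:saasnoip {Adv,Adj}; 3:saasnoip {Adv,Adj}; 4:keilmmop {Prep}; 5:tra {Adv}; 6:stash {Verb,Adj}; 7:vriar {Verb}; 8:prosul {Noun}; 9:prosul {Noun}; 10:tra {Adv}.
If word 1 were Adj, no tagging could satisfy rule 3; so word 1 is Verb.
If word 2 were Adj, no tagging could satisfy rule 3; so word 2 is Adv.
If word 3 were Adv, no tagging could satisfy rule 2; so word 3 is Adj.
If word 6 were Adj, no tagging could satisfy rule 3; so word 6 is Verb.
The unique satisfying tagging is: Verb Adv Adj Prep Adv Verb Verb Noun Noun Adv.
Verifying each rule — rule 1 ✓; rule 2 ✓; rule 3 ✓; rule 4 ✓; rule 5 ✓.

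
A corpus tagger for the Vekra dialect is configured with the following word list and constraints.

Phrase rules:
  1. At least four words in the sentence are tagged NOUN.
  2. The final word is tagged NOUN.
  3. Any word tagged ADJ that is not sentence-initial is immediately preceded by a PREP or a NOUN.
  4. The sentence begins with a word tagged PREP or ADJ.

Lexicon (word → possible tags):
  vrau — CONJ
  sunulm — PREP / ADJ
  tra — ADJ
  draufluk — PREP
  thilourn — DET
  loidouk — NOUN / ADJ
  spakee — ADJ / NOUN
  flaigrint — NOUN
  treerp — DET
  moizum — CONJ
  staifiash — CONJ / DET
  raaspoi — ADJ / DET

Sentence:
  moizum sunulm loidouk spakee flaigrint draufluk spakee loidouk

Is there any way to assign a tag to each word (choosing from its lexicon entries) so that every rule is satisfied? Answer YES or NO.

NO

Candidates per position — 1:moizum {CONJ}; 2:sunulm {PREP,ADJ}; 3:loidouk {NOUN,ADJ}; 4:spakee {ADJ,NOUN}; 5:flaigrint {NOUN}; 6:draufluk {PREP}; 7:spakee {ADJ,NOUN}; 8:loidouk {NOUN,ADJ}.
Rule 4 cannot be satisfied by any choice of tags from the lexicon.
So there is no consistent tagging.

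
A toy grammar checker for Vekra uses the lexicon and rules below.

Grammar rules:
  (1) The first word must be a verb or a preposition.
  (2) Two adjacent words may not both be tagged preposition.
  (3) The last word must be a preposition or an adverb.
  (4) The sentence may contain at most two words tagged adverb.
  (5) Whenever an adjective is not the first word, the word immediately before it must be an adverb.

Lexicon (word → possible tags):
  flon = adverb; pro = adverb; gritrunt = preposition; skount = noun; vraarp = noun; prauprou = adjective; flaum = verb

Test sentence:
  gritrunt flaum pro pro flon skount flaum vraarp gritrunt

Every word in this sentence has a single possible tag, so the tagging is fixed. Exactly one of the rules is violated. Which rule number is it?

Fixed tagging: preposition verb adverb adverb adverb noun verb noun preposition.
Applying the rules: R1 holds, R2 holds, R3 holds, R4 violated, R5 holds.
Only rule 4 fails.

4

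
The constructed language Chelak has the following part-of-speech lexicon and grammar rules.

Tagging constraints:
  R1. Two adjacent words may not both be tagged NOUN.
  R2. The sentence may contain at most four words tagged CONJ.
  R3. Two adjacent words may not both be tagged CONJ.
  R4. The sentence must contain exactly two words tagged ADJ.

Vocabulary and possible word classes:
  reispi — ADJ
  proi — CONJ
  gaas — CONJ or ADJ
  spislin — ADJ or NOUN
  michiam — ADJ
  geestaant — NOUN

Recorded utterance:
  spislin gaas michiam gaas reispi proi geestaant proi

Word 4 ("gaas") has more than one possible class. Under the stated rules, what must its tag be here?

Candidates per position — 1:spislin {ADJ,NOUN}; 2:gaas {CONJ,ADJ}; 3:michiam {ADJ}; 4:gaas {CONJ,ADJ}; 5:reispi {ADJ}; 6:proi {CONJ}; 7:geestaant {NOUN}; 8:proi {CONJ}.
Position 1: ADJ is ruled out by rule 4; that leaves NOUN.
Position 2: ADJ is ruled out by rule 4; that leaves CONJ.
Position 4: ADJ is ruled out by rule 4; that leaves CONJ.
The unique satisfying tagging is: NOUN CONJ ADJ CONJ ADJ CONJ NOUN CONJ.
Check: rule 1 holds; rule 2 holds; rule 3 holds; rule 4 holds.

CONJ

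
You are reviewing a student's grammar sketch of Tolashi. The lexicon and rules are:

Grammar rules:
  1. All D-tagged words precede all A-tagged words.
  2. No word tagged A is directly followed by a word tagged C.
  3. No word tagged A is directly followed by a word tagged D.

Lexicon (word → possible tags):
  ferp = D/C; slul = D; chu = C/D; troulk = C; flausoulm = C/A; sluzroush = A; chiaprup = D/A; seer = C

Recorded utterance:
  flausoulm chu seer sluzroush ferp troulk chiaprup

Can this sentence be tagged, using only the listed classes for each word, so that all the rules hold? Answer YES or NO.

NO

Candidates per position — 1:flausoulm {C,A}; 2:chu {C,D}; 3:seer {C}; 4:sluzroush {A}; 5:ferp {D,C}; 6:troulk {C}; 7:chiaprup {D,A}.
Every candidate sequence violates at least one rule; no consistent tagging exists.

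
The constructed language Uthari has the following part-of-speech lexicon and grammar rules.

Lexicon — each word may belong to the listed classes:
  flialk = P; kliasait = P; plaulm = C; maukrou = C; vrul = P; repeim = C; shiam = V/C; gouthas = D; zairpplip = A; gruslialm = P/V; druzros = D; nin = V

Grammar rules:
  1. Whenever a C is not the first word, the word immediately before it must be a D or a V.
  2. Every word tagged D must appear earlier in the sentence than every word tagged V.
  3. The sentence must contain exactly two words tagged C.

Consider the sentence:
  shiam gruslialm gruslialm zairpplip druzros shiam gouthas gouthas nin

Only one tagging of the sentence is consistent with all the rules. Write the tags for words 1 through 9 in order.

Candidates per position — 1:shiam {V,C}; 2:gruslialm {P,V}; 3:gruslialm {P,V}; 4:zairpplip {A}; 5:druzros {D}; 6:shiam {V,C}; 7:gouthas {D}; 8:gouthas {D}; 9:nin {V}.
Position 1: V is ruled out by rule 2; that leaves C.
Position 2: V is ruled out by rule 2; that leaves P.
Position 3: V is ruled out by rule 2; that leaves P.
Position 6: V is ruled out by rule 2; that leaves C.
The unique satisfying tagging is: C P P A D C D D V.
Rule-by-rule: rule 1 satisfied; rule 2 satisfied; rule 3 satisfied.

C P P A D C D D V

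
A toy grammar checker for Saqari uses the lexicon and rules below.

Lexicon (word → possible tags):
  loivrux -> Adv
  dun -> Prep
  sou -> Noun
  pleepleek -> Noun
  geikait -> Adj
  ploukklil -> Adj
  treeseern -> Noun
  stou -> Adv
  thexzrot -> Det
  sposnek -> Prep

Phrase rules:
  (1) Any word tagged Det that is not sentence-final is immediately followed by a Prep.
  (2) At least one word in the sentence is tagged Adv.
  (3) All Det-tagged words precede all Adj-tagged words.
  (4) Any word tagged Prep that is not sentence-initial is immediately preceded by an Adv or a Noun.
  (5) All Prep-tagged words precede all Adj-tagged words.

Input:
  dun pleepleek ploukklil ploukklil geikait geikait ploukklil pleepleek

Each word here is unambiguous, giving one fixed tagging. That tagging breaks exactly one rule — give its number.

Fixed tagging: Prep Noun Adj Adj Adj Adj Adj Noun.
Applying the rules: R1 ✓, R2 ✗, R3 ✓, R4 ✓, R5 ✓.
Only rule 2 fails.

2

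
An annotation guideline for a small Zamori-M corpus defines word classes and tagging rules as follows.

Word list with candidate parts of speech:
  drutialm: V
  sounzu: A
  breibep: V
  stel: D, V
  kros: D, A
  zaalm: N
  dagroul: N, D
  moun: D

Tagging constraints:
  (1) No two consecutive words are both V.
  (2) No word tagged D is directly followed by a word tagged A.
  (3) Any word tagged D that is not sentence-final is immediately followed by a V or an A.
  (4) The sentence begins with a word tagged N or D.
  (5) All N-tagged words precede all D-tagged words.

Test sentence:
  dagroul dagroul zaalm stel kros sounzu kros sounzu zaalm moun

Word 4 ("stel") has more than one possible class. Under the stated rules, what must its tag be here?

Candidates per position — 1:dagroul {N,D}; 2:dagroul {N,D}; 3:zaalm {N}; 4:stel {D,V}; 5:kros {D,A}; 6:sounzu {A}; 7:kros {D,A}; 8:sounzu {A}; 9:zaalm {N}; 10:moun {D}.
If word 1 were D, no tagging could satisfy rule 3; so word 1 is N.
If word 2 were D, no tagging could satisfy rule 3; so word 2 is N.
If word 4 were D, no tagging could satisfy rule 2; so word 4 is V.
If word 5 were D, no tagging could satisfy rule 2; so word 5 is A.
If word 7 were D, no tagging could satisfy rule 2; so word 7 is A.
The unique satisfying tagging is: N N N V A A A A N D.
Check: rule 1 holds; rule 2 holds; rule 3 holds; rule 4 holds; rule 5 holds.

V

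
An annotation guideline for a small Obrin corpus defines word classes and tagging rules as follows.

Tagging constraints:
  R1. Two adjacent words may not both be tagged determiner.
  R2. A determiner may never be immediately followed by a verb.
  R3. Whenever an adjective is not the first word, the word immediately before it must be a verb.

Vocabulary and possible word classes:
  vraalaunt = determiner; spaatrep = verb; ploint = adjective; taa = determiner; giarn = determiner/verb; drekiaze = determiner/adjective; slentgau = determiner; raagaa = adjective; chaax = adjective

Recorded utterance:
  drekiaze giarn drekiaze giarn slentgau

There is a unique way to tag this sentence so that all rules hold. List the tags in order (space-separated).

Candidates per position — 1:drekiaze {determiner,adjective}; 2:giarn {determiner,verb}; 3:drekiaze {determiner,adjective}; 4:giarn {determiner,verb}; 5:slentgau {determiner}.
Word 4 cannot be determiner — rule 1 would then fail for every completion. It is verb.
Word 3 cannot be determiner — rule 2 would then fail for every completion. It is adjective.
Word 2 cannot be determiner — rule 3 would then fail for every completion. It is verb.
Word 1 cannot be determiner — rule 2 would then fail for every completion. It is adjective.
That leaves exactly one tagging: adjective verb adjective verb determiner.
Rule-by-rule: rule 1 satisfied; rule 2 satisfied; rule 3 satisfied.

adjective verb adjective verb determiner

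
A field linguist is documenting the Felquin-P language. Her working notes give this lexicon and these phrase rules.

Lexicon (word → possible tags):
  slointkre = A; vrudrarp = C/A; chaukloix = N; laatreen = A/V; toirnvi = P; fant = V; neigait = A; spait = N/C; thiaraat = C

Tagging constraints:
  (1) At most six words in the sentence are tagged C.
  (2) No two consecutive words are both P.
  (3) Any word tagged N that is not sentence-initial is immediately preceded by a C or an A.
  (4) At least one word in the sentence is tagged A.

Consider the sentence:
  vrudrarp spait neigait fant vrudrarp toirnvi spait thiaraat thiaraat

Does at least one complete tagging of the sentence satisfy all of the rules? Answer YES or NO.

Candidates per position — 1:vrudrarp {C,A}; 2:spait {N,C}; 3:neigait {A}; 4:fant {V}; 5:vrudrarp {C,A}; 6:toirnvi {P}; 7:spait {N,C}; 8:thiaraat {C}; 9:thiaraat {C}.
One satisfying assignment: A N A V C P C C C.
Rule-by-rule: rule 1 ok; rule 2 ok; rule 3 ok; rule 4 ok.

YES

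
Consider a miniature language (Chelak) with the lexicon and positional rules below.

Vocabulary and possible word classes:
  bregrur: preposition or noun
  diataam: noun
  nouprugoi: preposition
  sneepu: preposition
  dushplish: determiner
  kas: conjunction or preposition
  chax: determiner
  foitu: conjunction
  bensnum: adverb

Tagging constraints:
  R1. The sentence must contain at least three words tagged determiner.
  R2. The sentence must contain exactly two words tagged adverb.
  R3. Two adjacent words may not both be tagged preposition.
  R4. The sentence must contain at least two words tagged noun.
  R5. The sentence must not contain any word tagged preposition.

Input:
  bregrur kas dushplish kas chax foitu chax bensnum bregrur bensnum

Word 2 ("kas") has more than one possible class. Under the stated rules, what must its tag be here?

conjunction

Candidates per position — 1:bregrur {preposition,noun}; 2:kas {conjunction,preposition}; 3:dushplish {determiner}; 4:kas {conjunction,preposition}; 5:chax {determiner}; 6:foitu {conjunction}; 7:chax {determiner}; 8:bensnum {adverb}; 9:bregrur {preposition,noun}; 10:bensnum {adverb}.
Position 1: preposition is ruled out by rule 4; that leaves noun.
Position 2: preposition is ruled out by rule 5; that leaves conjunction.
Position 4: preposition is ruled out by rule 5; that leaves conjunction.
Position 9: preposition is ruled out by rule 4; that leaves noun.
That leaves exactly one tagging: noun conjunction determiner conjunction determiner conjunction determiner adverb noun adverb.
Rule-by-rule: rule 1 ok; rule 2 ok; rule 3 ok; rule 4 ok; rule 5 ok.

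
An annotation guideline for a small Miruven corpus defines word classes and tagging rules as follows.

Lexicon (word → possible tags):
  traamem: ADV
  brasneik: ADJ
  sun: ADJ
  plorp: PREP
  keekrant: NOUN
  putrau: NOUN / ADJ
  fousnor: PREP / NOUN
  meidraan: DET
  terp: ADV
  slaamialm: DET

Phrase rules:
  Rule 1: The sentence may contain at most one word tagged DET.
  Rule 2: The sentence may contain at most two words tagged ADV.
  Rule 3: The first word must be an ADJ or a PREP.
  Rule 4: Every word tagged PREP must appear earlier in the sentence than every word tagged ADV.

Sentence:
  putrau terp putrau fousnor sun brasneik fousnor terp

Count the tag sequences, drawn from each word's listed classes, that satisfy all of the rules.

2

Candidates per position — 1:putrau {NOUN,ADJ}; 2:terp {ADV}; 3:putrau {NOUN,ADJ}; 4:fousnor {PREP,NOUN}; 5:sun {ADJ}; 6:brasneik {ADJ}; 7:fousnor {PREP,NOUN}; 8:terp {ADV}.
There are 16 candidate sequences in total.
The sequences that satisfy every rule: ADJ ADV NOUN NOUN ADJ ADJ NOUN ADV; ADJ ADV ADJ NOUN ADJ ADJ NOUN ADV.
Count = 2.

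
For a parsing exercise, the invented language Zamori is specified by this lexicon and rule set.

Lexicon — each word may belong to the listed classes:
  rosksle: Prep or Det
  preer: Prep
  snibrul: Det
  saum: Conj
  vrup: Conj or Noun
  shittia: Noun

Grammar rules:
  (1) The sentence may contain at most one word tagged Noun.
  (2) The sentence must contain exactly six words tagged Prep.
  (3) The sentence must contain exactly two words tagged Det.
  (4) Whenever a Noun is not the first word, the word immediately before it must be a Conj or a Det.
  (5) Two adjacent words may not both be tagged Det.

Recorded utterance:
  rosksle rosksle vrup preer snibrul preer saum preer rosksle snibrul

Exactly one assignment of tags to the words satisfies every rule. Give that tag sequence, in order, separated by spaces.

Candidates per position — 1:rosksle {Prep,Det}; 2:rosksle {Prep,Det}; 3:vrup {Conj,Noun}; 4:preer {Prep}; 5:snibrul {Det}; 6:preer {Prep}; 7:saum {Conj}; 8:preer {Prep}; 9:rosksle {Prep,Det}; 10:snibrul {Det}.
If word 1 were Det, no tagging could satisfy rule 2; so word 1 is Prep.
If word 2 were Det, no tagging could satisfy rule 2; so word 2 is Prep.
If word 3 were Noun, no tagging could satisfy rule 4; so word 3 is Conj.
If word 9 were Det, no tagging could satisfy rule 2; so word 9 is Prep.
The unique satisfying tagging is: Prep Prep Conj Prep Det Prep Conj Prep Prep Det.
Check: rule 1 holds; rule 2 holds; rule 3 holds; rule 4 holds; rule 5 holds.

Prep Prep Conj Prep Det Prep Conj Prep Prep Det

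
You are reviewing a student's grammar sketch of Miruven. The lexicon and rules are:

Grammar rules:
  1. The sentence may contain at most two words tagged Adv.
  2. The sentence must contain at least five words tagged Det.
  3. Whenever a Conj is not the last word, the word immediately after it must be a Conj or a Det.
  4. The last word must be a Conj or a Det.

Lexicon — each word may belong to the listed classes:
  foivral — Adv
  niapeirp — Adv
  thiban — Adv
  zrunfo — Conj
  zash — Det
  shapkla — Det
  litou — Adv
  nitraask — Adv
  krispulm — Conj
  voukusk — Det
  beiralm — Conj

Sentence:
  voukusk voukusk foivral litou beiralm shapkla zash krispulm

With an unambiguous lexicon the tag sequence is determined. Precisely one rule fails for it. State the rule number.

Fixed tagging: Det Det Adv Adv Conj Det Det Conj.
Checking each rule: R1 ✓, R2 ✗, R3 ✓, R4 ✓.
Only rule 2 fails.

2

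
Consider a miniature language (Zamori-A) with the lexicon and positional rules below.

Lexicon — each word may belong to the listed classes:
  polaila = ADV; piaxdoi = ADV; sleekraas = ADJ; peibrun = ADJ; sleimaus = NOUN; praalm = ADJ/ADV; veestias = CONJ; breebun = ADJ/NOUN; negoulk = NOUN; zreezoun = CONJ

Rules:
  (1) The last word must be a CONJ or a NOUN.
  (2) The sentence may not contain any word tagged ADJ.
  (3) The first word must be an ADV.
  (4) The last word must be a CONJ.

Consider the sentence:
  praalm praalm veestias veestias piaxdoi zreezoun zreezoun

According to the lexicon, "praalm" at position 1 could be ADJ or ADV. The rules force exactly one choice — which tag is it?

Candidates per position — 1:praalm {ADJ,ADV}; 2:praalm {ADJ,ADV}; 3:veestias {CONJ}; 4:veestias {CONJ}; 5:piaxdoi {ADV}; 6:zreezoun {CONJ}; 7:zreezoun {CONJ}.
At position 1, choosing ADJ makes rule 2 impossible to satisfy; hence ADV.
At position 2, choosing ADJ makes rule 2 impossible to satisfy; hence ADV.
The unique satisfying tagging is: ADV ADV CONJ CONJ ADV CONJ CONJ.
Checking: rule 1 ✓; rule 2 ✓; rule 3 ✓; rule 4 ✓.

ADV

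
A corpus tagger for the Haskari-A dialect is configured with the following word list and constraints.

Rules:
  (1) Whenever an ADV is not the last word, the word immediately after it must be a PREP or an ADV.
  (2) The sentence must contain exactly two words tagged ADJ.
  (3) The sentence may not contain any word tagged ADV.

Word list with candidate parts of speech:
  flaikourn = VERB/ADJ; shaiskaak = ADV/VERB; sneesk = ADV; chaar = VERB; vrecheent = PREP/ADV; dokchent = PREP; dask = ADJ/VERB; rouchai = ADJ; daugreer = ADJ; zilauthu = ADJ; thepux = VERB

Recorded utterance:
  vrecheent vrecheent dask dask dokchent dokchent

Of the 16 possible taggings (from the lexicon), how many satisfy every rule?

Candidates per position — 1:vrecheent {PREP,ADV}; 2:vrecheent {PREP,ADV}; 3:dask {ADJ,VERB}; 4:dask {ADJ,VERB}; 5:dokchent {PREP}; 6:dokchent {PREP}.
There are 16 candidate sequences in total.
The sequences that satisfy every rule: PREP PREP ADJ ADJ PREP PREP.
Count = 1.

1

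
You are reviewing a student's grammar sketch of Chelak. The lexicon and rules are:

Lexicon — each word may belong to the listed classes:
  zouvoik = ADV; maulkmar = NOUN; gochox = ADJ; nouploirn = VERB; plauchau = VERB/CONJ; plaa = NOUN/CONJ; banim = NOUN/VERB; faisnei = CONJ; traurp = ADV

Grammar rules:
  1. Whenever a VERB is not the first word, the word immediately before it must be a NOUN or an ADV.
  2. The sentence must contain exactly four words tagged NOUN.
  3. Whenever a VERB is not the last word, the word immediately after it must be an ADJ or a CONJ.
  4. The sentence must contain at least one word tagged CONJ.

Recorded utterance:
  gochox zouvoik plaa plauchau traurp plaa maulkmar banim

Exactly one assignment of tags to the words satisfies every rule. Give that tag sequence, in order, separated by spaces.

ADJ ADV NOUN CONJ ADV NOUN NOUN NOUN

Candidates per position — 1:gochox {ADJ}; 2:zouvoik {ADV}; 3:plaa {NOUN,CONJ}; 4:plauchau {VERB,CONJ}; 5:traurp {ADV}; 6:plaa {NOUN,CONJ}; 7:maulkmar {NOUN}; 8:banim {NOUN,VERB}.
Position 3: CONJ is ruled out by rule 2; that leaves NOUN.
Position 4: VERB is ruled out by rule 3; that leaves CONJ.
Position 6: CONJ is ruled out by rule 2; that leaves NOUN.
Position 8: VERB is ruled out by rule 2; that leaves NOUN.
That leaves exactly one tagging: ADJ ADV NOUN CONJ ADV NOUN NOUN NOUN.
Rule-by-rule: rule 1 ok; rule 2 ok; rule 3 ok; rule 4 ok.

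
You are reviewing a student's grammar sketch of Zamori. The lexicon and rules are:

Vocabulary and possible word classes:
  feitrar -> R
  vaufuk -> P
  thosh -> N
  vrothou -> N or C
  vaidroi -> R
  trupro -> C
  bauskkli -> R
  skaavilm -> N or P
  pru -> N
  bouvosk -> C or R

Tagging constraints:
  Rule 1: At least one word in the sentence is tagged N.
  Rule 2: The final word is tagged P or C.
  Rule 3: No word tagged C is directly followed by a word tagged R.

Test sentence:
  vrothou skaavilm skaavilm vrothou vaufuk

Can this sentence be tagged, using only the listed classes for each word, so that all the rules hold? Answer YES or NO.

Candidates per position — 1:vrothou {N,C}; 2:skaavilm {N,P}; 3:skaavilm {N,P}; 4:vrothou {N,C}; 5:vaufuk {P}.
One satisfying assignment: C N P C P.
Check: rule 1 ok; rule 2 ok; rule 3 ok.

YES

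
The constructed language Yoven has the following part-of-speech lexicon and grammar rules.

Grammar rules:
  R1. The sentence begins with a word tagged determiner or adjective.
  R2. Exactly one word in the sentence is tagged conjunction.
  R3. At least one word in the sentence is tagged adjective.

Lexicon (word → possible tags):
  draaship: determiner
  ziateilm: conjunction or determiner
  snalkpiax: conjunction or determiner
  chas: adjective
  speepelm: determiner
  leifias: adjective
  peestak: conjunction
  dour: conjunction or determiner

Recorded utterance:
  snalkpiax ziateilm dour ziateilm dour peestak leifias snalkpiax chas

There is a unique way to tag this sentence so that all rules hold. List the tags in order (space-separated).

Candidates per position — 1:snalkpiax {conjunction,determiner}; 2:ziateilm {conjunction,determiner}; 3:dour {conjunction,determiner}; 4:ziateilm {conjunction,determiner}; 5:dour {conjunction,determiner}; 6:peestak {conjunction}; 7:leifias {adjective}; 8:snalkpiax {conjunction,determiner}; 9:chas {adjective}.
If word 1 were conjunction, no tagging could satisfy rule 1; so word 1 is determiner.
If word 2 were conjunction, no tagging could satisfy rule 2; so word 2 is determiner.
If word 3 were conjunction, no tagging could satisfy rule 2; so word 3 is determiner.
If word 4 were conjunction, no tagging could satisfy rule 2; so word 4 is determiner.
If word 5 were conjunction, no tagging could satisfy rule 2; so word 5 is determiner.
If word 8 were conjunction, no tagging could satisfy rule 2; so word 8 is determiner.
So the tagging must be: determiner determiner determiner determiner determiner conjunction adjective determiner adjective.
Checking: rule 1 satisfied; rule 2 satisfied; rule 3 satisfied.

determiner determiner determiner determiner determiner conjunction adjective determiner adjective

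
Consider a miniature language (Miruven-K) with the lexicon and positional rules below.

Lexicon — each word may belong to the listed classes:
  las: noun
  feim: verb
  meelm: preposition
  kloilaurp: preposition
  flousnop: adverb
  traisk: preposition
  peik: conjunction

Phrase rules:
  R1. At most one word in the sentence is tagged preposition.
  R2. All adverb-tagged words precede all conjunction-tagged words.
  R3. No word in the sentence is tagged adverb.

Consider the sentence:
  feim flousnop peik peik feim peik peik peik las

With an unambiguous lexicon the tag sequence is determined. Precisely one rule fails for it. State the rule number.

3

Fixed tagging: verb adverb conjunction conjunction verb conjunction conjunction conjunction noun.
Rule check: R1 holds, R2 holds, R3 violated.
Only rule 3 fails.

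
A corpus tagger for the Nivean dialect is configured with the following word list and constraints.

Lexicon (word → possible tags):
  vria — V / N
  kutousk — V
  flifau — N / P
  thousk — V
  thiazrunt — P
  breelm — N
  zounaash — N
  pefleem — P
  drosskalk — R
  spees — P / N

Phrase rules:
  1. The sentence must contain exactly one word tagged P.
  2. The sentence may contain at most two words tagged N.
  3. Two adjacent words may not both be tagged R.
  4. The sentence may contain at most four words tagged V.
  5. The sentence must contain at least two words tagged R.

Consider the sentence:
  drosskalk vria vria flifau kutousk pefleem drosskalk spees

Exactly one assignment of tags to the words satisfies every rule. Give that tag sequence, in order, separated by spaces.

Candidates per position — 1:drosskalk {R}; 2:vria {V,N}; 3:vria {V,N}; 4:flifau {N,P}; 5:kutousk {V}; 6:pefleem {P}; 7:drosskalk {R}; 8:spees {P,N}.
Position 4: P is ruled out by rule 1; that leaves N.
Position 8: P is ruled out by rule 1; that leaves N.
Position 2: N is ruled out by rule 2; that leaves V.
Position 3: N is ruled out by rule 2; that leaves V.
That leaves exactly one tagging: R V V N V P R N.
Check: rule 1 ok; rule 2 ok; rule 3 ok; rule 4 ok; rule 5 ok.

R V V N V P R N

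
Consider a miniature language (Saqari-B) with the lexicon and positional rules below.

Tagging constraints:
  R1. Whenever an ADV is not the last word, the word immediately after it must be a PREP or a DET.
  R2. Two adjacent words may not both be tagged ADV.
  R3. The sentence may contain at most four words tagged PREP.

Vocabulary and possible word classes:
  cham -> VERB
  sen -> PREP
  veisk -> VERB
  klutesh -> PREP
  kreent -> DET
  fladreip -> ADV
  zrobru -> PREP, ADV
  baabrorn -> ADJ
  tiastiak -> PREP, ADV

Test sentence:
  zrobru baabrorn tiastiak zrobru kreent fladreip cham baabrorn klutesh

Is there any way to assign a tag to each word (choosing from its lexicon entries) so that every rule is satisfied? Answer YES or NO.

NO

Candidates per position — 1:zrobru {PREP,ADV}; 2:baabrorn {ADJ}; 3:tiastiak {PREP,ADV}; 4:zrobru {PREP,ADV}; 5:kreent {DET}; 6:fladreip {ADV}; 7:cham {VERB}; 8:baabrorn {ADJ}; 9:klutesh {PREP}.
Rule 1 cannot be satisfied by any choice of tags from the lexicon.
So there is no consistent tagging.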